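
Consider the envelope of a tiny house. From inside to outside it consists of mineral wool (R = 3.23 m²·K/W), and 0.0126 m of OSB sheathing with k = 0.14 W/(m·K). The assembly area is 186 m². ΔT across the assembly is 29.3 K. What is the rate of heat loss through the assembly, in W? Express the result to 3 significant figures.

0.0126/0.14 = 0.09
R_total = 3.23 + 0.09 = 3.32 m²·K/W
Q = A·ΔT/R = 186 × 29.3 / 3.32 = 1642 W

1640 W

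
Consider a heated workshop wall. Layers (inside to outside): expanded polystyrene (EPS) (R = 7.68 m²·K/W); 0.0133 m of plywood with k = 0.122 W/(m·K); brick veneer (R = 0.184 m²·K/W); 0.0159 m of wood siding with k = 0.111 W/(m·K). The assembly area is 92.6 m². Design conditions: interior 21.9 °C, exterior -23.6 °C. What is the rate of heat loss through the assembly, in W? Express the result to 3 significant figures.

0.0133/0.122 = 0.109
0.0159/0.111 = 0.1432
R_total = 7.68 + 0.109 + 0.184 + 0.1432 = 8.116 m²·K/W
Q = A·ΔT/R = 92.6 × (21.9 − (-23.6)) / 8.116 = 519.1 W

519 W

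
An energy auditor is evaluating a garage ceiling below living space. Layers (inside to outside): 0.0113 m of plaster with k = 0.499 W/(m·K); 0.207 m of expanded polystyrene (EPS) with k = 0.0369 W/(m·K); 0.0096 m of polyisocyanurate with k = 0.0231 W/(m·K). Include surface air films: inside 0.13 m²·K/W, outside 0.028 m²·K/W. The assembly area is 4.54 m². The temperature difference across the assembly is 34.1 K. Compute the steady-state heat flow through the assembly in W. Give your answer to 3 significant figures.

0.0113/0.499 = 0.02265
0.207/0.0369 = 5.61
0.0096/0.0231 = 0.4156
R_total = 0.13 + 0.02265 + 5.61 + 0.4156 + 0.028 = 6.206 m²·K/W
Q = A·ΔT/R = 4.54 × 34.1 / 6.206 = 24.95 W

24.9 W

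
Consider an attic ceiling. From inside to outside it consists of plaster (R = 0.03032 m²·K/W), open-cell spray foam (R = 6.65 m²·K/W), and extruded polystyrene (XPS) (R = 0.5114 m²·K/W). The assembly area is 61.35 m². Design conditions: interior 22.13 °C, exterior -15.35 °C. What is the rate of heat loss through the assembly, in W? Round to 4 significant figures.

R_total = 0.03032 + 6.65 + 0.5114 = 7.1917 m²·K/W
Q = A·ΔT/R = 61.35 × (22.13 − (-15.35)) / 7.1917 = 319.73 W

319.7 W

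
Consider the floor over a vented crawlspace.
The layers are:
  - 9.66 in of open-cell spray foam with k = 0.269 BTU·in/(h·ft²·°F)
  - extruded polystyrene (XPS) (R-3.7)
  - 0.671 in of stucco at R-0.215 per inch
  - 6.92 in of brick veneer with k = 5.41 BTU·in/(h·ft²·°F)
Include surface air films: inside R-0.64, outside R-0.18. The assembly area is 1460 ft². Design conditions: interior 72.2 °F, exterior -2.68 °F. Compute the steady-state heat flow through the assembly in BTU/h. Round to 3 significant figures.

2610 BTU/h

9.66/0.269 = 35.91
0.671 × 0.215 = 0.1443
6.92/5.41 = 1.279
R_total = 0.64 + 35.91 + 3.7 + 0.1443 + 1.279 + 0.18 = 41.85 ft²·°F·h/BTU
Q = A·ΔT/R = 1460 × (72.2 − (-2.68)) / 41.85 = 2612 BTU/h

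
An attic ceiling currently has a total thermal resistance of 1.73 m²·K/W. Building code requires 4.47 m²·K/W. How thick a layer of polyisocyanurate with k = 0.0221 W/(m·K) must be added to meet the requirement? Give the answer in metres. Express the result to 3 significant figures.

ΔR = 4.47 − 1.73 = 2.74 m²·K/W
L = ΔR × k = 2.74 × 0.0221 = 0.06055 m

0.0606 m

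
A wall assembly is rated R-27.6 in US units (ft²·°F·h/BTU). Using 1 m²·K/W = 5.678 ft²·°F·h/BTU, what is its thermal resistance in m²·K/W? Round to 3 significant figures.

R_SI = 27.6/5.678 = 4.861

4.86 m²·K/W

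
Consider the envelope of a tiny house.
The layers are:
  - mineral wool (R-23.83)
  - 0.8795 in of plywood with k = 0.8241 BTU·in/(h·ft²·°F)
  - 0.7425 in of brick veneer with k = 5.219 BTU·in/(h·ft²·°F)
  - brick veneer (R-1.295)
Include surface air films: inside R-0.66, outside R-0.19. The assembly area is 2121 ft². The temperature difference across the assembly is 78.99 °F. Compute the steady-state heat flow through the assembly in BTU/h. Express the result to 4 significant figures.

0.8795/0.8241 = 1.0672
0.7425/5.219 = 0.14227
R_total = 0.66 + 23.83 + 1.0672 + 0.14227 + 1.295 + 0.19 = 27.184 ft²·°F·h/BTU
Q = A·ΔT/R = 2121 × 78.99 / 27.184 = 6163 BTU/h

6163 BTU/h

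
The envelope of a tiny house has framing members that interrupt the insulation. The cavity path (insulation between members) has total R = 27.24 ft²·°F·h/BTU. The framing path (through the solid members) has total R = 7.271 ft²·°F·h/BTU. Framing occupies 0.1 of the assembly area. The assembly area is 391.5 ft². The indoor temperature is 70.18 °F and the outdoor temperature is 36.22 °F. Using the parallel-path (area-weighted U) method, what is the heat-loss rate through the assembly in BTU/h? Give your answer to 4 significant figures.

622.1 BTU/h

U_eff = 0.9/27.24 + 0.1/7.271 = 0.03304 + 0.013753 = 0.046793
R_eff = 1/U_eff = 21.371 ft²·°F·h/BTU
Q = 391.5 × (70.18 − 36.22) / 21.371 = 622.13 BTU/h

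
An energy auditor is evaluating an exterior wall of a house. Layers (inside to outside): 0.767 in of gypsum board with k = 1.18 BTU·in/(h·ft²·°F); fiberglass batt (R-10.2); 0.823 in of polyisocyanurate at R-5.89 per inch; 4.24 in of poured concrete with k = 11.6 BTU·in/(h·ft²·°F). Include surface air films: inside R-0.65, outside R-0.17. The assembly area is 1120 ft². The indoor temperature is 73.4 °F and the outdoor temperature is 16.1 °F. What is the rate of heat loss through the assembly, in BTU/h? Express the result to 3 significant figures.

0.767/1.18 = 0.65
0.823 × 5.89 = 4.847
4.24/11.6 = 0.3655
R_total = 0.65 + 0.65 + 10.2 + 4.847 + 0.3655 + 0.17 = 16.88 ft²·°F·h/BTU
Q = A·ΔT/R = 1120 × (73.4 − 16.1) / 16.88 = 3801 BTU/h

3800 BTU/h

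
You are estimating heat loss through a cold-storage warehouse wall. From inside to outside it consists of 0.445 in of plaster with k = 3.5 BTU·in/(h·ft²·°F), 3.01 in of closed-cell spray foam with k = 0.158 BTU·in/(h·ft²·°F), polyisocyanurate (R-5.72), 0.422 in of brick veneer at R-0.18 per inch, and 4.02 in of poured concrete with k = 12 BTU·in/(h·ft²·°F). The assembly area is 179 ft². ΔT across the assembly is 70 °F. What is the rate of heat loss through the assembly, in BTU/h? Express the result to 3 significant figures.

495 BTU/h

0.445/3.5 = 0.1271
3.01/0.158 = 19.05
0.422 × 0.18 = 0.07596
4.02/12 = 0.335
R_total = 0.1271 + 19.05 + 5.72 + 0.07596 + 0.335 = 25.31 ft²·°F·h/BTU
Q = A·ΔT/R = 179 × 70 / 25.31 = 495.1 BTU/h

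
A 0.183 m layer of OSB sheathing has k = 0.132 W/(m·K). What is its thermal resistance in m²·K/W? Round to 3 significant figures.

R = L/k = 0.183/0.132 = 1.386 m²·K/W

1.39 m²·K/W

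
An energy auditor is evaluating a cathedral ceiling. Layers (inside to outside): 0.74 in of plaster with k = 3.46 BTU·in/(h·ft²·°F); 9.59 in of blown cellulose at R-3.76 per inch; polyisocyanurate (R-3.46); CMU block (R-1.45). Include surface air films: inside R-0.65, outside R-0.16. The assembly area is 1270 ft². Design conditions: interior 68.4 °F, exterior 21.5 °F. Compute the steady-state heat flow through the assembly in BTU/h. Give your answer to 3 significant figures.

0.74/3.46 = 0.2139
9.59 × 3.76 = 36.06
R_total = 0.65 + 0.2139 + 36.06 + 3.46 + 1.45 + 0.16 = 41.99 ft²·°F·h/BTU
Q = A·ΔT/R = 1270 × (68.4 − 21.5) / 41.99 = 1418 BTU/h

1420 BTU/h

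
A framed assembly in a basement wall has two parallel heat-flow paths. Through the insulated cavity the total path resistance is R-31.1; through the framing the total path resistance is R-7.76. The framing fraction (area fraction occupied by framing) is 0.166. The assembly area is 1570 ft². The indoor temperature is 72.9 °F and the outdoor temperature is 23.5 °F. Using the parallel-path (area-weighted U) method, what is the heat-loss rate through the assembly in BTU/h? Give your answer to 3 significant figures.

U_eff = 0.834/31.1 + 0.166/7.76 = 0.02682 + 0.02139 = 0.04821
R_eff = 1/U_eff = 20.74 ft²·°F·h/BTU
Q = 1570 × (72.9 − 23.5) / 20.74 = 3739 BTU/h

3740 BTU/h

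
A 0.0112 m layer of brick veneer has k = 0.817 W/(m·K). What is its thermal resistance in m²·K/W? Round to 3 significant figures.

R = L/k = 0.0112/0.817 = 0.01371 m²·K/W

0.0137 m²·K/W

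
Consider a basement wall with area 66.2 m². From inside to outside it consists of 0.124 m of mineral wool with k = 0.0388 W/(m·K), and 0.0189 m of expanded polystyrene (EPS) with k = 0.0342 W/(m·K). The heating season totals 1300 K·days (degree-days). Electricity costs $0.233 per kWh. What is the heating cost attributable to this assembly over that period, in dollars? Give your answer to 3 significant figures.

0.124/0.0388 = 3.196
0.0189/0.0342 = 0.5526
R_total = 3.196 + 0.5526 = 3.749 m²·K/W
E = A × HDD × 24 / R / 1000 = 66.2 × 1300 × 24 / 3.749 / 1000 = 551 kWh
Cost = 551 × 0.233 = $128.4

128 dollars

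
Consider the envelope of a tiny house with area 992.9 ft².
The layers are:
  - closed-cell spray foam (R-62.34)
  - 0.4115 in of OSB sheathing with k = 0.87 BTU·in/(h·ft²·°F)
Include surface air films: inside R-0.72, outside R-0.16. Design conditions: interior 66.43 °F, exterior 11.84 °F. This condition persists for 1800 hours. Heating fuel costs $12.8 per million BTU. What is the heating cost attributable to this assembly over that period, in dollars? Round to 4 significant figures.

0.4115/0.87 = 0.47299
R_total = 0.72 + 62.34 + 0.47299 + 0.16 = 63.693 ft²·°F·h/BTU
Q = 992.9 × (66.43 − 11.84) / 63.693 = 850.99 BTU/h
E = 850.99 × 1800 = 1531800 BTU
Cost = 1531800/10⁶ × 12.8 = $19.607

19.61 dollars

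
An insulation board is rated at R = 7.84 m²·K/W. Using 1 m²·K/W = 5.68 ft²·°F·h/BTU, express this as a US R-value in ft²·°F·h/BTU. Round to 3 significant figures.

R_US = 7.84 × 5.68 = 44.53

44.5 ft²·°F·h/BTU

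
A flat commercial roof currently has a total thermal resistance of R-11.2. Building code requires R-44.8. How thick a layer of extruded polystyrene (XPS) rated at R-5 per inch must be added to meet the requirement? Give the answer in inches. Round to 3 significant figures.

ΔR = 44.8 − 11.2 = 33.6 ft²·°F·h/BTU
L = ΔR / (R/in) = 33.6/5 = 6.72 in

6.72 in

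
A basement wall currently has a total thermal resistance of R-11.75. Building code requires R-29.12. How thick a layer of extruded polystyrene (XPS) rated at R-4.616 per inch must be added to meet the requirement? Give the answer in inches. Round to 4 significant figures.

ΔR = 29.12 − 11.75 = 17.37 ft²·°F·h/BTU
L = ΔR / (R/in) = 17.37/4.616 = 3.763 in

3.763 in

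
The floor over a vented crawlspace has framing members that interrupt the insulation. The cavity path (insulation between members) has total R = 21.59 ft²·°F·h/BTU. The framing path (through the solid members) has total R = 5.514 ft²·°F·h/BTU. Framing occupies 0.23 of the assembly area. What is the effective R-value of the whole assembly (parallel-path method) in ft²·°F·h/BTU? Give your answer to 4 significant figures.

12.92 ft²·°F·h/BTU

U_eff = 0.77/21.59 + 0.23/5.514 = 0.035665 + 0.041712 = 0.077377
R_eff = 1/U_eff = 12.924 ft²·°F·h/BTU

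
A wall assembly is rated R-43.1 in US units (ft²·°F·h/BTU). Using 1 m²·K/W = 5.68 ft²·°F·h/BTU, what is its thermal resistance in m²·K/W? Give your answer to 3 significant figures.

R_SI = 43.1/5.68 = 7.588

7.59 m²·K/W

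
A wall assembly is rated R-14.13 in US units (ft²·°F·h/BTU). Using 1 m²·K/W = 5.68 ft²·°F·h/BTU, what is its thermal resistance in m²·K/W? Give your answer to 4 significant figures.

2.488 m²·K/W

R_SI = 14.13/5.68 = 2.4877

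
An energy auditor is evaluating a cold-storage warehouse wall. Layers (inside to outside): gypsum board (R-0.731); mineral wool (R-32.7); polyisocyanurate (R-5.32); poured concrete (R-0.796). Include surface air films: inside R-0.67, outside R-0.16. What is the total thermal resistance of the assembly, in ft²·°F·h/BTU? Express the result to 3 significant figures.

R_total = 0.67 + 0.731 + 32.7 + 5.32 + 0.796 + 0.16 = 40.38 ft²·°F·h/BTU

40.4 ft²·°F·h/BTU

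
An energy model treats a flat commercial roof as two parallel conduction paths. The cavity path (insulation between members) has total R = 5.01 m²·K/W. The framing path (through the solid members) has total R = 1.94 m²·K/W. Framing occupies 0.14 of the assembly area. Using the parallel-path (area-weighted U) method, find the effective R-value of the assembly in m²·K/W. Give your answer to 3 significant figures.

U_eff = 0.86/5.01 + 0.14/1.94 = 0.1717 + 0.07216 = 0.2438
R_eff = 1/U_eff = 4.101 m²·K/W

4.10 m²·K/W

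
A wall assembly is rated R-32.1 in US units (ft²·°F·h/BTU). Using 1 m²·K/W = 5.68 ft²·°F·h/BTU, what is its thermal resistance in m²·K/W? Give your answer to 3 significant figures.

R_SI = 32.1/5.68 = 5.651

5.65 m²·K/W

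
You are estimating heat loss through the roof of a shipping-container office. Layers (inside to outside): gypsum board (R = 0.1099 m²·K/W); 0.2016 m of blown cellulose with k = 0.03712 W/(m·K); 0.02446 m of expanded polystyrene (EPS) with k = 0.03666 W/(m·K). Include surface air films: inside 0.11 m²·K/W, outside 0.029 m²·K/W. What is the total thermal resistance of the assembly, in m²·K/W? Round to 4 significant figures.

6.347 m²·K/W

0.2016/0.03712 = 5.431
0.02446/0.03666 = 0.66721
R_total = 0.11 + 0.1099 + 5.431 + 0.66721 + 0.029 = 6.3471 m²·K/W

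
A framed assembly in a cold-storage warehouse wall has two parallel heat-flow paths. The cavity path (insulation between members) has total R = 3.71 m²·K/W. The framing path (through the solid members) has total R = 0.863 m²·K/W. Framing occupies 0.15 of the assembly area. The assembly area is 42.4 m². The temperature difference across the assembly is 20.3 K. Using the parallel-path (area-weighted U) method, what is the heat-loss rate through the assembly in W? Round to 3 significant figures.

U_eff = 0.85/3.71 + 0.15/0.863 = 0.2291 + 0.1738 = 0.4029
R_eff = 1/U_eff = 2.482 m²·K/W
Q = 42.4 × 20.3 / 2.482 = 346.8 W

347 W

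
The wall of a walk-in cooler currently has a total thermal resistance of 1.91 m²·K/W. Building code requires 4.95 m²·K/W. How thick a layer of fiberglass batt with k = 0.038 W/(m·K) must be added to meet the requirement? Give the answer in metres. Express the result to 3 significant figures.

0.116 m

ΔR = 4.95 − 1.91 = 3.04 m²·K/W
L = ΔR × k = 3.04 × 0.038 = 0.1155 m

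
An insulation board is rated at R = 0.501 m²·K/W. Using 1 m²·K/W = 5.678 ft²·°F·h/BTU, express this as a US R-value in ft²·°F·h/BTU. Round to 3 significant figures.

2.84 ft²·°F·h/BTU

R_US = 0.501 × 5.678 = 2.845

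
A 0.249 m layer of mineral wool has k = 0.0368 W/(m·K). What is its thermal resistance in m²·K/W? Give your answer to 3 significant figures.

6.77 m²·K/W

R = L/k = 0.249/0.0368 = 6.766 m²·K/W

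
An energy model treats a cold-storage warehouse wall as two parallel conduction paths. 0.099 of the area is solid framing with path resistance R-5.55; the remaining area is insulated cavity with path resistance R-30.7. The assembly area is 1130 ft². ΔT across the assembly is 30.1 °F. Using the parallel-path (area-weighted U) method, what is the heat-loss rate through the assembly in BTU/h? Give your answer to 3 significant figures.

1600 BTU/h

U_eff = 0.901/30.7 + 0.099/5.55 = 0.02935 + 0.01784 = 0.04719
R_eff = 1/U_eff = 21.19 ft²·°F·h/BTU
Q = 1130 × 30.1 / 21.19 = 1605 BTU/h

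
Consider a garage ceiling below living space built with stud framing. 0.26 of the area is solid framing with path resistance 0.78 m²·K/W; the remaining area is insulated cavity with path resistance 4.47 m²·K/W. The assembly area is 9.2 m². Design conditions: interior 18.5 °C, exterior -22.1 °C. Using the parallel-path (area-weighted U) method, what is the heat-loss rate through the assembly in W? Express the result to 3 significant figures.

U_eff = 0.74/4.47 + 0.26/0.78 = 0.1655 + 0.3333 = 0.4989
R_eff = 1/U_eff = 2.004 m²·K/W
Q = 9.2 × (18.5 − (-22.1)) / 2.004 = 186.3 W

186 W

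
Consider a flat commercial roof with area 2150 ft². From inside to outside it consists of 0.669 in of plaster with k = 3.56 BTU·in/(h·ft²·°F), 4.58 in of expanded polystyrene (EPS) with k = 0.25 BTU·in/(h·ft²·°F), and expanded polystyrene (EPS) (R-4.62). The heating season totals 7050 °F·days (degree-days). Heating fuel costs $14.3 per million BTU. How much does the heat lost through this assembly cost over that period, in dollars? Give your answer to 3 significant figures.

225 dollars

0.669/3.56 = 0.1879
4.58/0.25 = 18.32
R_total = 0.1879 + 18.32 + 4.62 = 23.13 ft²·°F·h/BTU
E = A × HDD × 24 / R = 2150 × 7050 × 24 / 23.13 = 15730000 BTU
Cost = 15730000/10⁶ × 14.3 = $224.9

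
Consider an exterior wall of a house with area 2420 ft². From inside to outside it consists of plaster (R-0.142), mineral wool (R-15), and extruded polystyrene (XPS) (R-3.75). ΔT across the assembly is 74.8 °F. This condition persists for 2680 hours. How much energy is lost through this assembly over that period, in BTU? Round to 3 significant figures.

25700000 BTU

R_total = 0.142 + 15 + 3.75 = 18.89 ft²·°F·h/BTU
Q = 2420 × 74.8 / 18.89 = 9582 BTU/h
E = 9582 × 2680 = 25680000 BTU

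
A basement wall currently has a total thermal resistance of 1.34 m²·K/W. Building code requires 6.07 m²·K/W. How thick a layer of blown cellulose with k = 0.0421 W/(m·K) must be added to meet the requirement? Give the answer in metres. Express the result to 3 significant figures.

0.199 m

ΔR = 6.07 − 1.34 = 4.73 m²·K/W
L = ΔR × k = 4.73 × 0.0421 = 0.1991 m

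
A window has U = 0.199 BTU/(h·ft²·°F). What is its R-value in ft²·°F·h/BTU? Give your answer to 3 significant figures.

R = 1/U = 1/0.199 = 5.025

5.03 ft²·°F·h/BTU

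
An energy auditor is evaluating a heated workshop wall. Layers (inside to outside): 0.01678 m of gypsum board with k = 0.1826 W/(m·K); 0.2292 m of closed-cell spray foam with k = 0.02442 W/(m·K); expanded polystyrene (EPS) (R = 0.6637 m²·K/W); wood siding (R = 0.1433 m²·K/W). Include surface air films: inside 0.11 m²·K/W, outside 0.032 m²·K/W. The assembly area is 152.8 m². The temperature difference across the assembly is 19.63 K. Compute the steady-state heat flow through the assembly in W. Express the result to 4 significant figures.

0.01678/0.1826 = 0.091895
0.2292/0.02442 = 9.3857
R_total = 0.11 + 0.091895 + 9.3857 + 0.6637 + 0.1433 + 0.032 = 10.427 m²·K/W
Q = A·ΔT/R = 152.8 × 19.63 / 10.427 = 287.67 W

287.7 W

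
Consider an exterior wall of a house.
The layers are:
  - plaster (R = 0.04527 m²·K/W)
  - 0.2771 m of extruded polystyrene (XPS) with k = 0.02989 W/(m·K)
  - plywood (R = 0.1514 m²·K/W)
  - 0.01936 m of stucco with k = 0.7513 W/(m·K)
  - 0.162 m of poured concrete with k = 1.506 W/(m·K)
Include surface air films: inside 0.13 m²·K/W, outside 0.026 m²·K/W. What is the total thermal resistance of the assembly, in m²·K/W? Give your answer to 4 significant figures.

0.2771/0.02989 = 9.2707
0.01936/0.7513 = 0.025769
0.162/1.506 = 0.10757
R_total = 0.13 + 0.04527 + 9.2707 + 0.1514 + 0.025769 + 0.10757 + 0.026 = 9.7567 m²·K/W

9.757 m²·K/W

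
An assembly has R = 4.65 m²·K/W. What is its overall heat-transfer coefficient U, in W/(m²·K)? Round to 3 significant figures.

0.215 W/(m²·K)

U = 1/R = 1/4.65 = 0.2151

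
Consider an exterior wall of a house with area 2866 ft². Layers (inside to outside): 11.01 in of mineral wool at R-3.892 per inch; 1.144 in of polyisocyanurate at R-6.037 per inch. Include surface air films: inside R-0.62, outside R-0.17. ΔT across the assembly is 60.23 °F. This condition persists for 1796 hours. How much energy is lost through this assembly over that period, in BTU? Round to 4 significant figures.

11.01 × 3.892 = 42.851
1.144 × 6.037 = 6.9063
R_total = 0.62 + 42.851 + 6.9063 + 0.17 = 50.547 ft²·°F·h/BTU
Q = 2866 × 60.23 / 50.547 = 3415 BTU/h
E = 3415 × 1796 = 6133400 BTU

6133000 BTU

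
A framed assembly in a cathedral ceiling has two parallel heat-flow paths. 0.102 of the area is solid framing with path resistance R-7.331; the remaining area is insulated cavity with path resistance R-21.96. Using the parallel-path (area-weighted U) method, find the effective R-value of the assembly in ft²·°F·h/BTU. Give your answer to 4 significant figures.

U_eff = 0.898/21.96 + 0.102/7.331 = 0.040893 + 0.013914 = 0.054806
R_eff = 1/U_eff = 18.246 ft²·°F·h/BTU

18.25 ft²·°F·h/BTU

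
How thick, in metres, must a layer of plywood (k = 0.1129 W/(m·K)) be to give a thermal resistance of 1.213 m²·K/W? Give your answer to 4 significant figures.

0.1369 m

L = R·k = 1.213 × 0.1129 = 0.13695 m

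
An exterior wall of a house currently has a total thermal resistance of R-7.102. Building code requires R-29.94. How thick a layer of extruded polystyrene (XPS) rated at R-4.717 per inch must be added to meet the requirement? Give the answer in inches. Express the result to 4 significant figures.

ΔR = 29.94 − 7.102 = 22.838 ft²·°F·h/BTU
L = ΔR / (R/in) = 22.838/4.717 = 4.8416 in

4.842 in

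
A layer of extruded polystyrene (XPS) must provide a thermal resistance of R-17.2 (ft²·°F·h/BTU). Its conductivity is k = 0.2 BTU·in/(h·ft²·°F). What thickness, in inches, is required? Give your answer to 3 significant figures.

L = R × k = 17.2 × 0.2 = 3.44 in

3.44 in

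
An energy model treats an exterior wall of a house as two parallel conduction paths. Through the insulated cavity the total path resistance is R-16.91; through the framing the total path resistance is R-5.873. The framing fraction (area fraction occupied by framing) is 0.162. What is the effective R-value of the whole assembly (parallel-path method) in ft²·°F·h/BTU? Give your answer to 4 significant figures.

12.96 ft²·°F·h/BTU

U_eff = 0.838/16.91 + 0.162/5.873 = 0.049556 + 0.027584 = 0.07714
R_eff = 1/U_eff = 12.963 ft²·°F·h/BTU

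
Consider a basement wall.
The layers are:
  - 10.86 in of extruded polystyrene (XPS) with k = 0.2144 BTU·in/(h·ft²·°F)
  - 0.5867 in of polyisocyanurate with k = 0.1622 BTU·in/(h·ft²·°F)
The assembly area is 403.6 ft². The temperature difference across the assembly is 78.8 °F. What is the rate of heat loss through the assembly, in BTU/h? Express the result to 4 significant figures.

10.86/0.2144 = 50.653
0.5867/0.1622 = 3.6171
R_total = 50.653 + 3.6171 = 54.27 ft²·°F·h/BTU
Q = A·ΔT/R = 403.6 × 78.8 / 54.27 = 586.03 BTU/h

586.0 BTU/h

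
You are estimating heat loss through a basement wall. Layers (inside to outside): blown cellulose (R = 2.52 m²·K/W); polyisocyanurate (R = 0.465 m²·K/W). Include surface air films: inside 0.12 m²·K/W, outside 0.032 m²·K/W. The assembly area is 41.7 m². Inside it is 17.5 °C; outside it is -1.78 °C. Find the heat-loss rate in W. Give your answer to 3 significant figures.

R_total = 0.12 + 2.52 + 0.465 + 0.032 = 3.137 m²·K/W
Q = A·ΔT/R = 41.7 × (17.5 − (-1.78)) / 3.137 = 256.3 W

256 W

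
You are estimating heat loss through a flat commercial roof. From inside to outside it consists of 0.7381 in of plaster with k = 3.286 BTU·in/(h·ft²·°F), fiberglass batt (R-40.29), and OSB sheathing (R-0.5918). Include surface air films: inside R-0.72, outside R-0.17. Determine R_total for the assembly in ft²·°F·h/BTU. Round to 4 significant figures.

0.7381/3.286 = 0.22462
R_total = 0.72 + 0.22462 + 40.29 + 0.5918 + 0.17 = 41.996 ft²·°F·h/BTU

42.00 ft²·°F·h/BTU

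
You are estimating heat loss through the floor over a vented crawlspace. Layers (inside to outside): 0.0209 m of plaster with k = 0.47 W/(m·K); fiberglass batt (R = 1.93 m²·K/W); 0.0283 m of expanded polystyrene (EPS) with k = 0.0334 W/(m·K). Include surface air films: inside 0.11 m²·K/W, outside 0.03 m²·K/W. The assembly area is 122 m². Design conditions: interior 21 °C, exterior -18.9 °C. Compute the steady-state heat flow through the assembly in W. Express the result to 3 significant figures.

1640 W

0.0209/0.47 = 0.04447
0.0283/0.0334 = 0.8473
R_total = 0.11 + 0.04447 + 1.93 + 0.8473 + 0.03 = 2.962 m²·K/W
Q = A·ΔT/R = 122 × (21 − (-18.9)) / 2.962 = 1644 W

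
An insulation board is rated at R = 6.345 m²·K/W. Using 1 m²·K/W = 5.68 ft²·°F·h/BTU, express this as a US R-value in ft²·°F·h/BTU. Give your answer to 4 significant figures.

36.04 ft²·°F·h/BTU

R_US = 6.345 × 5.68 = 36.04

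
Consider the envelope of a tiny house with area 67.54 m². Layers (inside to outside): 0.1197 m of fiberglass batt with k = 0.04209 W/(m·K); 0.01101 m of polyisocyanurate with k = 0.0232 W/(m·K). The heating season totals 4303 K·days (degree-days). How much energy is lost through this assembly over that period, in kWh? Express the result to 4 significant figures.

0.1197/0.04209 = 2.8439
0.01101/0.0232 = 0.47457
R_total = 2.8439 + 0.47457 = 3.3185 m²·K/W
E = A × HDD × 24 / R / 1000 = 67.54 × 4303 × 24 / 3.3185 / 1000 = 2101.9 kWh

2102 kWh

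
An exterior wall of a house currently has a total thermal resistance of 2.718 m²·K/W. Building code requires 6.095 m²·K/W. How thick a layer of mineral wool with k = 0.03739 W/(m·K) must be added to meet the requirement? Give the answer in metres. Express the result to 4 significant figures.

ΔR = 6.095 − 2.718 = 3.377 m²·K/W
L = ΔR × k = 3.377 × 0.03739 = 0.12627 m

0.1263 m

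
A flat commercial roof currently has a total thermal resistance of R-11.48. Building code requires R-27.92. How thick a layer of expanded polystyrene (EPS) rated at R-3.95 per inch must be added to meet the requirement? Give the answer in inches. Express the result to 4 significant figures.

ΔR = 27.92 − 11.48 = 16.44 ft²·°F·h/BTU
L = ΔR / (R/in) = 16.44/3.95 = 4.162 in

4.162 in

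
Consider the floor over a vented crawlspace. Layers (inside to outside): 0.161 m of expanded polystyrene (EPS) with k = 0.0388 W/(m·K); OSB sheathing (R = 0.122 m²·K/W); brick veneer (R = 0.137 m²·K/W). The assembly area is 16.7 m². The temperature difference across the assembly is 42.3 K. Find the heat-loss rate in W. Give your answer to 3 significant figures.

160 W

0.161/0.0388 = 4.149
R_total = 4.149 + 0.122 + 0.137 = 4.408 m²·K/W
Q = A·ΔT/R = 16.7 × 42.3 / 4.408 = 160.2 W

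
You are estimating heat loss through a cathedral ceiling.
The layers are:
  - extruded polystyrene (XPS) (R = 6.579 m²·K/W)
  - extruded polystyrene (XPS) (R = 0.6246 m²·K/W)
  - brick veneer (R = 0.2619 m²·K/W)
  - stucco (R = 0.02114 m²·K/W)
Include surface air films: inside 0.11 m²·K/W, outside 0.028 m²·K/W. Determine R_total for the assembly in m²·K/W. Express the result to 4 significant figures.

R_total = 0.11 + 6.579 + 0.6246 + 0.2619 + 0.02114 + 0.028 = 7.6246 m²·K/W

7.625 m²·K/W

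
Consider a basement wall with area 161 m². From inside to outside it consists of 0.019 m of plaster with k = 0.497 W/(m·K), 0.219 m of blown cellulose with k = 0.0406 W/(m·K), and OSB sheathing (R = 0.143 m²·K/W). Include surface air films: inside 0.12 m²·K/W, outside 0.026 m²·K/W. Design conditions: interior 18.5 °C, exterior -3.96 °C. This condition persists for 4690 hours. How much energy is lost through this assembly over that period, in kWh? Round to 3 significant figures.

0.019/0.497 = 0.03823
0.219/0.0406 = 5.394
R_total = 0.12 + 0.03823 + 5.394 + 0.143 + 0.026 = 5.721 m²·K/W
Q = 161 × (18.5 − (-3.96)) / 5.721 = 632 W
E = 632 W × 4690 h / 1000 = 2964 kWh

2960 kWh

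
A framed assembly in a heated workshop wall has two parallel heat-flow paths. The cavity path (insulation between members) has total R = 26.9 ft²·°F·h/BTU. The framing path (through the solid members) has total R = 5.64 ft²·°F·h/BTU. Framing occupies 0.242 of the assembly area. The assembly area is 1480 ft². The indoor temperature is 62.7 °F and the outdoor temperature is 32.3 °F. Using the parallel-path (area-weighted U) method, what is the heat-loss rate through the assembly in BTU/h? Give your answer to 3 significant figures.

3200 BTU/h

U_eff = 0.758/26.9 + 0.242/5.64 = 0.02818 + 0.04291 = 0.07109
R_eff = 1/U_eff = 14.07 ft²·°F·h/BTU
Q = 1480 × (62.7 − 32.3) / 14.07 = 3198 BTU/h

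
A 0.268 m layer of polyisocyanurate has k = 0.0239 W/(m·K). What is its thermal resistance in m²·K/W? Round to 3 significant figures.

R = L/k = 0.268/0.0239 = 11.21 m²·K/W

11.2 m²·K/W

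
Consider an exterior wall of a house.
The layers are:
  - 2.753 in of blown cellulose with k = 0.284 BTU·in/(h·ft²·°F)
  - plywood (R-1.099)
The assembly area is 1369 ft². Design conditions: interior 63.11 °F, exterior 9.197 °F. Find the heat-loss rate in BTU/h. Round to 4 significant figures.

2.753/0.284 = 9.6937
R_total = 9.6937 + 1.099 = 10.793 ft²·°F·h/BTU
Q = A·ΔT/R = 1369 × (63.11 − 9.197) / 10.793 = 6838.6 BTU/h

6839 BTU/h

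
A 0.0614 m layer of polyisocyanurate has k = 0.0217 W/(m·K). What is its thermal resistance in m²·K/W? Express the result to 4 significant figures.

R = L/k = 0.0614/0.0217 = 2.8295 m²·K/W

2.829 m²·K/W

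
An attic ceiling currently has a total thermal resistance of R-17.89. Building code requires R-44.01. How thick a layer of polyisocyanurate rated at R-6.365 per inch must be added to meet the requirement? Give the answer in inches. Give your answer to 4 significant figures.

4.104 in

ΔR = 44.01 − 17.89 = 26.12 ft²·°F·h/BTU
L = ΔR / (R/in) = 26.12/6.365 = 4.1037 in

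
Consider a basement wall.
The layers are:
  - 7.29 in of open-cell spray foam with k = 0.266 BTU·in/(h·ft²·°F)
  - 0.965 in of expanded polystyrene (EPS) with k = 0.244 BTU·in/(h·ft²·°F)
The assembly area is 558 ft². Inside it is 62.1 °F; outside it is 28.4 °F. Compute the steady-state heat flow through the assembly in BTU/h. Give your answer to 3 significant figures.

7.29/0.266 = 27.41
0.965/0.244 = 3.955
R_total = 27.41 + 3.955 = 31.36 ft²·°F·h/BTU
Q = A·ΔT/R = 558 × (62.1 − 28.4) / 31.36 = 599.6 BTU/h

600 BTU/h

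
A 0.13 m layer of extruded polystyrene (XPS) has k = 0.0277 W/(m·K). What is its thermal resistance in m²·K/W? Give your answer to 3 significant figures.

R = L/k = 0.13/0.0277 = 4.693 m²·K/W

4.69 m²·K/W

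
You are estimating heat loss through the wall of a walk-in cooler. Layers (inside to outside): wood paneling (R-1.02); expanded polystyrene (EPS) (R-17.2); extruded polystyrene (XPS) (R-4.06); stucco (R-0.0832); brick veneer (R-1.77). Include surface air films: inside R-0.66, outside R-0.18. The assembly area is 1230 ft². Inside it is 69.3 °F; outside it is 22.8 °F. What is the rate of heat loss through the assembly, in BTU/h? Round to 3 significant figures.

R_total = 0.66 + 1.02 + 17.2 + 4.06 + 0.0832 + 1.77 + 0.18 = 24.97 ft²·°F·h/BTU
Q = A·ΔT/R = 1230 × (69.3 − 22.8) / 24.97 = 2290 BTU/h

2290 BTU/h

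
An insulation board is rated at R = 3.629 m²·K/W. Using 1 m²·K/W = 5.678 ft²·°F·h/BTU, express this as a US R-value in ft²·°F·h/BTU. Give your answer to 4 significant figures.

R_US = 3.629 × 5.678 = 20.605

20.61 ft²·°F·h/BTU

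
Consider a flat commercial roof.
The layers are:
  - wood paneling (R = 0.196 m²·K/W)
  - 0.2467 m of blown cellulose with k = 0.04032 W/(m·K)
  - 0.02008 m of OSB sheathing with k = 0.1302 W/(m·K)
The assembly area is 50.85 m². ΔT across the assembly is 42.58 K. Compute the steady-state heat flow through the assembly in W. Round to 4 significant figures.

334.7 W

0.2467/0.04032 = 6.1186
0.02008/0.1302 = 0.15422
R_total = 0.196 + 6.1186 + 0.15422 = 6.4688 m²·K/W
Q = A·ΔT/R = 50.85 × 42.58 / 6.4688 = 334.71 W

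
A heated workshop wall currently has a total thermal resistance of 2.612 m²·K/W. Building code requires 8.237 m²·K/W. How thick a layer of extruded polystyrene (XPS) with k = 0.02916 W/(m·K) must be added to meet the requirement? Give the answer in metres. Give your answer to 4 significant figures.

0.1640 m

ΔR = 8.237 − 2.612 = 5.625 m²·K/W
L = ΔR × k = 5.625 × 0.02916 = 0.16403 m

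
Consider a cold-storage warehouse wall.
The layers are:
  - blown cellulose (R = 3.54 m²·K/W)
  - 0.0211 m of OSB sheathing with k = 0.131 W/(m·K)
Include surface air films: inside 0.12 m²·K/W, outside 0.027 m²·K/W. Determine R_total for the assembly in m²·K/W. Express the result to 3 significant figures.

0.0211/0.131 = 0.1611
R_total = 0.12 + 3.54 + 0.1611 + 0.027 = 3.848 m²·K/W

3.85 m²·K/W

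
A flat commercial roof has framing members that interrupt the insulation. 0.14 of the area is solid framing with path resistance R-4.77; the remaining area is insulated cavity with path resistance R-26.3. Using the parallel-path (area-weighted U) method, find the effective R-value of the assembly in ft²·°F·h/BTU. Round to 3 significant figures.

U_eff = 0.86/26.3 + 0.14/4.77 = 0.0327 + 0.02935 = 0.06205
R_eff = 1/U_eff = 16.12 ft²·°F·h/BTU

16.1 ft²·°F·h/BTU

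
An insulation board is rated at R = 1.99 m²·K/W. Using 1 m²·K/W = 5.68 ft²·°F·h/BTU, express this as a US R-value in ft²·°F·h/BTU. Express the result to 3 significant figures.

11.3 ft²·°F·h/BTU

R_US = 1.99 × 5.68 = 11.3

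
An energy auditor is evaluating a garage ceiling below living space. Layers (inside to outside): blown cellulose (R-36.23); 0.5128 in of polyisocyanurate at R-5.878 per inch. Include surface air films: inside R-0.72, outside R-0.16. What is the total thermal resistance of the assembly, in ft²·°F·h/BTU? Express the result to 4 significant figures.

40.12 ft²·°F·h/BTU

0.5128 × 5.878 = 3.0142
R_total = 0.72 + 36.23 + 3.0142 + 0.16 = 40.124 ft²·°F·h/BTU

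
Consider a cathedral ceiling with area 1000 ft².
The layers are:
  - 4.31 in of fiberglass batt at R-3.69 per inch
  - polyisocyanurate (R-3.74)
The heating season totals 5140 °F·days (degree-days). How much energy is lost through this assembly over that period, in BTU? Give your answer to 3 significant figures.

6280000 BTU

4.31 × 3.69 = 15.9
R_total = 15.9 + 3.74 = 19.64 ft²·°F·h/BTU
E = A × HDD × 24 / R = 1000 × 5140 × 24 / 19.64 = 6280000 BTU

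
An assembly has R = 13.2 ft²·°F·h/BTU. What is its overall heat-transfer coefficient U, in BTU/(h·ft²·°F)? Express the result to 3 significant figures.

U = 1/R = 1/13.2 = 0.07576

0.0758 BTU/(h·ft²·°F)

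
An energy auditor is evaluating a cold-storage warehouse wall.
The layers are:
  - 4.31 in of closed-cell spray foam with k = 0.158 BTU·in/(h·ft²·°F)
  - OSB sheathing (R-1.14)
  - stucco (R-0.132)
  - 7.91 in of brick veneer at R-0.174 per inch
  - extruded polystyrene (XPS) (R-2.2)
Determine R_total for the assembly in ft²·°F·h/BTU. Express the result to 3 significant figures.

32.1 ft²·°F·h/BTU

4.31/0.158 = 27.28
7.91 × 0.174 = 1.376
R_total = 27.28 + 1.14 + 0.132 + 1.376 + 2.2 = 32.13 ft²·°F·h/BTU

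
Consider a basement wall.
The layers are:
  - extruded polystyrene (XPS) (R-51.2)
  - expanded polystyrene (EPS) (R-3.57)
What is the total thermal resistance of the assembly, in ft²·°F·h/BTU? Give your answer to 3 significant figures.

R_total = 51.2 + 3.57 = 54.77 ft²·°F·h/BTU

54.8 ft²·°F·h/BTU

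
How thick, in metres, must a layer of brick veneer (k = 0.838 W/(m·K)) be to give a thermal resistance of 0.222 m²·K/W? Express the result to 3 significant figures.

0.186 m

L = R·k = 0.222 × 0.838 = 0.186 m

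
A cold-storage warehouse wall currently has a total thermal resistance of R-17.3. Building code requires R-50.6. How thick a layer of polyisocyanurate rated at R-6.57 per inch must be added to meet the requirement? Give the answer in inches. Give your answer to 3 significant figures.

ΔR = 50.6 − 17.3 = 33.3 ft²·°F·h/BTU
L = ΔR / (R/in) = 33.3/6.57 = 5.068 in

5.07 in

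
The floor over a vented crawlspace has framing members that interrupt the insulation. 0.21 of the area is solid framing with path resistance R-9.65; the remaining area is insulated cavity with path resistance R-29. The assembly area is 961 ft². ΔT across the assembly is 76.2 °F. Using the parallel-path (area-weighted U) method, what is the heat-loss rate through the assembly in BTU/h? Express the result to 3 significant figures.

U_eff = 0.79/29 + 0.21/9.65 = 0.02724 + 0.02176 = 0.049
R_eff = 1/U_eff = 20.41 ft²·°F·h/BTU
Q = 961 × 76.2 / 20.41 = 3588 BTU/h

3590 BTU/h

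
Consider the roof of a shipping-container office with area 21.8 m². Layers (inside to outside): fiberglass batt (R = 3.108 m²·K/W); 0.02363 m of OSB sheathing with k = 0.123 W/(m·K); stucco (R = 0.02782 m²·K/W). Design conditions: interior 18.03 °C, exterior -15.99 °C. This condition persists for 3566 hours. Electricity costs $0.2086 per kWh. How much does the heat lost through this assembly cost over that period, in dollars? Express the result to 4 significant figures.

0.02363/0.123 = 0.19211
R_total = 3.108 + 0.19211 + 0.02782 = 3.3279 m²·K/W
Q = 21.8 × (18.03 − (-15.99)) / 3.3279 = 222.85 W
E = 222.85 W × 3566 h / 1000 = 794.69 kWh
Cost = 794.69 × 0.2086 = $165.77

165.8 dollars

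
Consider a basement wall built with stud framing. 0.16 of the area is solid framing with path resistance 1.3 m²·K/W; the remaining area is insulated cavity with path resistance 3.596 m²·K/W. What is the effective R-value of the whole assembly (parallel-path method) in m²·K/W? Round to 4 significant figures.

U_eff = 0.84/3.596 + 0.16/1.3 = 0.23359 + 0.12308 = 0.35667
R_eff = 1/U_eff = 2.8037 m²·K/W

2.804 m²·K/W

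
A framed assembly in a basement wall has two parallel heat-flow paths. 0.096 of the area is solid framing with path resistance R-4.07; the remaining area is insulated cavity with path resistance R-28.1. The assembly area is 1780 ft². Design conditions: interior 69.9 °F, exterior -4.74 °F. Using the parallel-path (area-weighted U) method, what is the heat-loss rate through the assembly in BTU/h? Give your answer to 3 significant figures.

7410 BTU/h

U_eff = 0.904/28.1 + 0.096/4.07 = 0.03217 + 0.02359 = 0.05576
R_eff = 1/U_eff = 17.93 ft²·°F·h/BTU
Q = 1780 × (69.9 − (-4.74)) / 17.93 = 7408 BTU/h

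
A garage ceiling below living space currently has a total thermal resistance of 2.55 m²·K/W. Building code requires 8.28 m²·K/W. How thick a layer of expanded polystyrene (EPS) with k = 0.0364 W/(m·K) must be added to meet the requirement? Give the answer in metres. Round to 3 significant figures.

ΔR = 8.28 − 2.55 = 5.73 m²·K/W
L = ΔR × k = 5.73 × 0.0364 = 0.2086 m

0.209 m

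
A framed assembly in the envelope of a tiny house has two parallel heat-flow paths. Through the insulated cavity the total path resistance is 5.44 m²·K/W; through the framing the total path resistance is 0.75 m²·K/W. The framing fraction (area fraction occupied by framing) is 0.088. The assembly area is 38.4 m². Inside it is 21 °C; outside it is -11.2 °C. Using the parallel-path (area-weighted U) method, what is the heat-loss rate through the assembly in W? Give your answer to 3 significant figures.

U_eff = 0.912/5.44 + 0.088/0.75 = 0.1676 + 0.1173 = 0.285
R_eff = 1/U_eff = 3.509 m²·K/W
Q = 38.4 × (21 − (-11.2)) / 3.509 = 352.4 W

352 W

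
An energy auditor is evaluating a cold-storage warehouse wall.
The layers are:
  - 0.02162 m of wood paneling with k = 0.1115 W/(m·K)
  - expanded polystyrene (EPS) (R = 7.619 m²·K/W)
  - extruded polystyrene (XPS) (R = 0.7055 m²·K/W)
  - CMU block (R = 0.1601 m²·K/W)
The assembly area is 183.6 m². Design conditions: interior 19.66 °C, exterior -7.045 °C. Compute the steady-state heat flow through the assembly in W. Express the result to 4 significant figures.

0.02162/0.1115 = 0.1939
R_total = 0.1939 + 7.619 + 0.7055 + 0.1601 = 8.6785 m²·K/W
Q = A·ΔT/R = 183.6 × (19.66 − (-7.045)) / 8.6785 = 564.96 W

565.0 W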